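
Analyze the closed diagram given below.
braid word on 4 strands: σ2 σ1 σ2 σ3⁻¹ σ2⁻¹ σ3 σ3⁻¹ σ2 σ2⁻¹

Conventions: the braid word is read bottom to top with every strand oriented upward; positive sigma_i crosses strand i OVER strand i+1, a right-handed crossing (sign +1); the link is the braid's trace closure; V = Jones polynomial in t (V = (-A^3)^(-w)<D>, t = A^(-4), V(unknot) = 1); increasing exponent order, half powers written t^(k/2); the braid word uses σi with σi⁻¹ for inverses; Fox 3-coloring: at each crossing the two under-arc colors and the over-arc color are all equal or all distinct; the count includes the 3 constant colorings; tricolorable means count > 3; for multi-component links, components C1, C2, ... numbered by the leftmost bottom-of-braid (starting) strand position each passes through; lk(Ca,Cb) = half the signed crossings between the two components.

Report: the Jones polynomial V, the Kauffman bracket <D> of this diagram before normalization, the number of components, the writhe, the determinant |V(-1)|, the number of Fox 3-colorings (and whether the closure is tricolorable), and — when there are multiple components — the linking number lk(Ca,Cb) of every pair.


Jones polynomial: V(t) = 1
<D> = -A^3; writhe +1
components 1, writhe +1 (9 crossings)
3-colorings: 3 of 3^9, det 1 — not tricolorable
note: w = +1 (over 9 crossings) is diagram-only; (-A^3)^(-1) removes it from V


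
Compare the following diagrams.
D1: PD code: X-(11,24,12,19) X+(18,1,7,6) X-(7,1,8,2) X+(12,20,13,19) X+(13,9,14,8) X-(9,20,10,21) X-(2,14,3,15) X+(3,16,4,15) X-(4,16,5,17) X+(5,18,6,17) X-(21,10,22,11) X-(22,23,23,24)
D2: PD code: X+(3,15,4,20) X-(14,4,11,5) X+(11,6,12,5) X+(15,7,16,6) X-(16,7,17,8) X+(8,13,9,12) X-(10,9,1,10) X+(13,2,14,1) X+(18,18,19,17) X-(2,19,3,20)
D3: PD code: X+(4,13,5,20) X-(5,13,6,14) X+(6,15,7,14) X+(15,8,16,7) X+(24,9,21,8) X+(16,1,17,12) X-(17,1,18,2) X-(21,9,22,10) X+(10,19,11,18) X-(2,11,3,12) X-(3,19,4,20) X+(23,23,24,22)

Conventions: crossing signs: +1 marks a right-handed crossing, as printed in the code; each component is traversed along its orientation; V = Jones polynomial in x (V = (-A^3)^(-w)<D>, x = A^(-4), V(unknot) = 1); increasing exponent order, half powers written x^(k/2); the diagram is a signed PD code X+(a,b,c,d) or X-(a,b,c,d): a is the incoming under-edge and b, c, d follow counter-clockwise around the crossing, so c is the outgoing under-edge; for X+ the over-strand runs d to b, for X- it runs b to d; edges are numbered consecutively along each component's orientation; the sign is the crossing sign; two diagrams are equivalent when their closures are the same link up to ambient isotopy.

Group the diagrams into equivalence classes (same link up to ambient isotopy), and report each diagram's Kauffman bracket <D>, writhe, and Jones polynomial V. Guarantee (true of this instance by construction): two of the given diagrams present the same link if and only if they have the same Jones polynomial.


classes: {D1} | {D2, D3}
V(D1) = x^-3 + x^-2 + x^-1 + 1  [12 crossings, <D> = A^-6 + A^-2 + A^2 + A^6, w = -2]
V(D2) = 1 + x + x^2 + x^3  (w +2, c 10, <D> = A^-6 + A^-2 + A^2 + A^6)
D3 (bracket A^-6 + A^-2 + A^2 + A^6; 12 crossings at w = +2): V = 1 + x + x^2 + x^3
note: 2 classes among 3 diagrams; unequal V(x) rules out equality


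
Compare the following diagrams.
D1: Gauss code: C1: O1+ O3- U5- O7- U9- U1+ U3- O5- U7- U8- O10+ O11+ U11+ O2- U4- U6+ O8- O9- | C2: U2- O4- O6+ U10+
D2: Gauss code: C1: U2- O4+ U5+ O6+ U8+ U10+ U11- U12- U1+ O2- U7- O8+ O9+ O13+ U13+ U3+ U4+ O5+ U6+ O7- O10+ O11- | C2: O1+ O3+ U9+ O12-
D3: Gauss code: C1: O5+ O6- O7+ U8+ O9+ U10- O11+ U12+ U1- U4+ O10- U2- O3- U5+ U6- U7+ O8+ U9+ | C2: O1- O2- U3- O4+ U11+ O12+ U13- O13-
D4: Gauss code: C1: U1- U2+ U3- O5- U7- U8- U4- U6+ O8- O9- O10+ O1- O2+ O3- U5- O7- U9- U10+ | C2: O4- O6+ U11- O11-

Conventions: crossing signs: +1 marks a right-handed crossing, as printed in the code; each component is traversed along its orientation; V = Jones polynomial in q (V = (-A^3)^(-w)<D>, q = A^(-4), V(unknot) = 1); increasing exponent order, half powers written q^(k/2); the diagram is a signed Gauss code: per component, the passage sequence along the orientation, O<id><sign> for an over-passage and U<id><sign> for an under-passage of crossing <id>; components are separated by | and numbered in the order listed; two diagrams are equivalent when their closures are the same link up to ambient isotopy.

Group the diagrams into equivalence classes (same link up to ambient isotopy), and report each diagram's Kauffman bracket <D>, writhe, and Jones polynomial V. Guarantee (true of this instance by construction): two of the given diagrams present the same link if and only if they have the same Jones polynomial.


classes: {D1, D4} | {D2} | {D3}
V(D1) = q^(-9/2) - q^(-5/2) - q^(-3/2) - q^(-1/2)  [11 crossings, <D> = A^-7 + A^-3 + A - A^9, w = -3]
D2 (bracket A^-15 - 2A^-11 + 3A^-7 - 4A^-3 + 4A - 3A^5 + 3A^9 - A^13 + A^17; 13 crossings at w = +5): V = -q^(-1/2) + q^(1/2) - 3q^(3/2) + 3q^(5/2) - 4q^(7/2) + 4q^(9/2) - 3q^(11/2) + 2q^(13/2) - q^(15/2)
V(D3) = q^(-5/2) - 2q^(-3/2) + 2q^(-1/2) - 5q^(1/2) + 4q^(3/2) - 4q^(5/2) + 3q^(7/2) - 2q^(9/2) + q^(11/2)  (w +1, c 13, <D> = -A^-19 + 2A^-15 - 3A^-11 + 4A^-7 - 4A^-3 + 5A - 2A^5 + 2A^9 - A^13)
D4 (bracket A^-13 + A^-9 + A^-5 - A^3; 11 crossings at w = -5): V = q^(-9/2) - q^(-5/2) - q^(-3/2) - q^(-1/2)
insight: comparing 4 Jones polynomials yields 3 groups


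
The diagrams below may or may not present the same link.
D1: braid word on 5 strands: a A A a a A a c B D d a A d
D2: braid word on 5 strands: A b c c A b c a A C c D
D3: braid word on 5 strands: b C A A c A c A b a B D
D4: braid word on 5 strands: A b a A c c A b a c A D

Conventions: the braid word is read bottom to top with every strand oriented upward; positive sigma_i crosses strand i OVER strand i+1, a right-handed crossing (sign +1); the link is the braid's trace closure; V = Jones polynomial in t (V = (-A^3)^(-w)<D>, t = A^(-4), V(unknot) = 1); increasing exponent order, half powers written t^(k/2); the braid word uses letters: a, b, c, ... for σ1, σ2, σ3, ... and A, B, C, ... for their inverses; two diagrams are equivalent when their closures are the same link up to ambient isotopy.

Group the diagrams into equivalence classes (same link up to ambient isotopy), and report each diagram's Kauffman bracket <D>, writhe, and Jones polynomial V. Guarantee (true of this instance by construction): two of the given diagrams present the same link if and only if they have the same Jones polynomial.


equivalence classes: {D1} | {D2, D4} | {D3}
D1 (bracket A^6; 14 crossings at w = +2): V = 1
V(D2) = t^-1 - 1 + 2t - 2t^2 + 2t^3 - 2t^4 + t^5  (w +2, c 12, <D> = A^-14 - 2A^-10 + 2A^-6 - 2A^-2 + 2A^2 - A^6 + A^10)
V(D3) = -t^-4 + t^-3 + t^-1  [12 crossings, <D> = A^-2 + A^6 - A^10, w = -2]
D4 (bracket A^-14 - 2A^-10 + 2A^-6 - 2A^-2 + 2A^2 - A^6 + A^10; 12 crossings at w = +2): V = t^-1 - 1 + 2t - 2t^2 + 2t^3 - 2t^4 + t^5
observation: comparing 4 Jones polynomials yields 3 groups


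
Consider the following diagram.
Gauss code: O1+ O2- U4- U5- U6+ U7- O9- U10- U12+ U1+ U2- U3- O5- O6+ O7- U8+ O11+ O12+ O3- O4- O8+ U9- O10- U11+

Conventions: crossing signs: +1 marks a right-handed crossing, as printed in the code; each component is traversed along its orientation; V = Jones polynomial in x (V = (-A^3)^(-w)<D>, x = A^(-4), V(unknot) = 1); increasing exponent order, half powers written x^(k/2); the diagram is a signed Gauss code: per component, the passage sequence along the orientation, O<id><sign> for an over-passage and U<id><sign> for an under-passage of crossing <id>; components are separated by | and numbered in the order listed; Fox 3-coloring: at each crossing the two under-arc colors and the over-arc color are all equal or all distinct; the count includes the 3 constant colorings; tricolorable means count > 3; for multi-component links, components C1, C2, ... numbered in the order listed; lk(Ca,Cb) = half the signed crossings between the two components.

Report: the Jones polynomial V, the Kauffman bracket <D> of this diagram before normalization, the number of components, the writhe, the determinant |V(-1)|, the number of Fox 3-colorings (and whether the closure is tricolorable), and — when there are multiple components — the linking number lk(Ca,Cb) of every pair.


V = -x^-4 + x^-3 + x^-1
<D> = A^-2 + A^6 - A^10 (w = -2)
1 component over 12 crossings, w = -2
9 Fox colorings among 3^12, |V(-1)| = 3: tricolorable
why: w = -2 shifts under R1 moves; the (-A^3)^(2) factor cancels that in V


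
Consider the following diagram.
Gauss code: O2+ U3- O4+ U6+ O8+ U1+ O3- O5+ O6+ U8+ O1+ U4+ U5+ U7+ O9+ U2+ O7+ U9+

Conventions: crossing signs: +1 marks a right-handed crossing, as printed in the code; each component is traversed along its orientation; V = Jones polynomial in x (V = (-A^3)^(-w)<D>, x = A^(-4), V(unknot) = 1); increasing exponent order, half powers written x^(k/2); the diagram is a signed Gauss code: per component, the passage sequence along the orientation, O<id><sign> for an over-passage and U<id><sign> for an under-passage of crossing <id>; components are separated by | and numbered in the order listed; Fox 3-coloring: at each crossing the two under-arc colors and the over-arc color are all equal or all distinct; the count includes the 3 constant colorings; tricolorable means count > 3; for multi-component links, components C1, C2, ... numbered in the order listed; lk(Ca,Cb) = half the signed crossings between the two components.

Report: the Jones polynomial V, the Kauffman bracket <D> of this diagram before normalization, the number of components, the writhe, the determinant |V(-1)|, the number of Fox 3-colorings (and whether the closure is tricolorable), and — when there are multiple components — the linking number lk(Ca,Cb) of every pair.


V = x^2 + 2x^4 - 2x^5 + x^6 - 2x^7 + x^8
<D> = -A^-11 + 2A^-7 - A^-3 + 2A - 2A^5 - A^13 (w = +7)
1 component over 9 crossings, w = +7
27 Fox colorings among 3^9, |V(-1)| = 9: tricolorable
why: w = +7 (over 9 crossings) is diagram-only; (-A^3)^(-7) removes it from V


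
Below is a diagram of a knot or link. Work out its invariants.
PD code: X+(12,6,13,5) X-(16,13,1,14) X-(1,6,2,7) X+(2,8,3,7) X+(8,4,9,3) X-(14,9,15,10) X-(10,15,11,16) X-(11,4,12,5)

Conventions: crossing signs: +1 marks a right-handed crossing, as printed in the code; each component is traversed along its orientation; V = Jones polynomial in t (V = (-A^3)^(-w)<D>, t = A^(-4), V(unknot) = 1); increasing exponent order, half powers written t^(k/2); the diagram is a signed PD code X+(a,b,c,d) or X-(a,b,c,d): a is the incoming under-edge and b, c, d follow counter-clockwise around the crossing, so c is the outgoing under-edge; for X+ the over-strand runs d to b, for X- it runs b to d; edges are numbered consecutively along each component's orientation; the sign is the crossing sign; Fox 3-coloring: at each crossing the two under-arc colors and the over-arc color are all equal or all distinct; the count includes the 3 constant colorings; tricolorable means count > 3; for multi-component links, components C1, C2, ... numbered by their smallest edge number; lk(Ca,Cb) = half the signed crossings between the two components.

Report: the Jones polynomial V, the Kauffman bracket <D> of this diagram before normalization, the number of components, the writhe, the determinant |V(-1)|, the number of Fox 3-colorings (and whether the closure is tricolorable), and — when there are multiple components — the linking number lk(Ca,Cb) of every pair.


V = -t^-4 + t^-3 + t^-1
<D> = A^-2 + A^6 - A^10 (w = -2)
1 component over 8 crossings, w = -2
9 Fox colorings among 3^8, |V(-1)| = 3: tricolorable
why: |V(-1)| = 3: so tricolorable, since 3 divides 3


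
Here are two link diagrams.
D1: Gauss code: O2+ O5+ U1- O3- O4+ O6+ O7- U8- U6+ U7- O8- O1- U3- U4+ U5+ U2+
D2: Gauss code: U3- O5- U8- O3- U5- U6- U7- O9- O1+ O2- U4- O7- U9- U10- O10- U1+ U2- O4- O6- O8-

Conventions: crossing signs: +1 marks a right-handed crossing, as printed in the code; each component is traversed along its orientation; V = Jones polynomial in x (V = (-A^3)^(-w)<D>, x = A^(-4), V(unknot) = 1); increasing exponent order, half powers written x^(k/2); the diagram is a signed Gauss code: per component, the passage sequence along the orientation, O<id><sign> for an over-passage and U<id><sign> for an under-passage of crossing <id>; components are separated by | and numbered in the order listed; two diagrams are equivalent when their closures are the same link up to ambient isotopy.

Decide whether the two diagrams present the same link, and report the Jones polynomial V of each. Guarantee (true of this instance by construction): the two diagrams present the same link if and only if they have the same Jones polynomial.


equivalent: no
V(D1) = 1  (w 0, c 8, <D> = 1)
V(D2) = x^-8 - 2x^-7 + x^-6 - 2x^-5 + 2x^-4 + x^-2  (w -8, c 10, <D> = A^-16 + 2A^-8 - 2A^-4 + 1 - 2A^4 + A^8)
why: 2 classes among 2 diagrams; unequal V(x) rules out equality


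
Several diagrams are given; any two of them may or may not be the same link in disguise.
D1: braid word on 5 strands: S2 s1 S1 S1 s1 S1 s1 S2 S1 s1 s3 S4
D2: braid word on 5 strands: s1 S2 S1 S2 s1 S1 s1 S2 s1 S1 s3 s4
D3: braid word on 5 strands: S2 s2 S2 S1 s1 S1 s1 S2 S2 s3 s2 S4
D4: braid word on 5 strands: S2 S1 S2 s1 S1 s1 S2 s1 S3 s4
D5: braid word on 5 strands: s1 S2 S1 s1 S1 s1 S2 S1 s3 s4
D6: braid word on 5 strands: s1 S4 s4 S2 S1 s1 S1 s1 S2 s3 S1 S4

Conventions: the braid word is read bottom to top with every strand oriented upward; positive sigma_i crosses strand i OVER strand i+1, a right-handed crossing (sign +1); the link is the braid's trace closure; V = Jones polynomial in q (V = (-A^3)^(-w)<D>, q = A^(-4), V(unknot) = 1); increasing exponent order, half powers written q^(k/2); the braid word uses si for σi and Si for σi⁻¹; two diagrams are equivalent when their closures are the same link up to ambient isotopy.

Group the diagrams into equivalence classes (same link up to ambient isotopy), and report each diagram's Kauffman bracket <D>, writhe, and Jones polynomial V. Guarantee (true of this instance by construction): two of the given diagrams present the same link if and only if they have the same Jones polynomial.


equivalence classes: {D1, D2, D3, D4, D5, D6}
D1 (bracket A^-6 + A^-2 + A^2 + A^6; 12 crossings at w = -2): V = q^-3 + q^-2 + q^-1 + 1
V(D2) = q^-3 + q^-2 + q^-1 + 1  [12 crossings, <D> = 1 + A^4 + A^8 + A^12, w = 0]
V(D3) = q^-3 + q^-2 + q^-1 + 1  [12 crossings, <D> = A^-6 + A^-2 + A^2 + A^6, w = -2]
V(D4) = q^-3 + q^-2 + q^-1 + 1  (w -2, c 10, <D> = A^-6 + A^-2 + A^2 + A^6)
D5 (bracket 1 + A^4 + A^8 + A^12; 10 crossings at w = 0): V = q^-3 + q^-2 + q^-1 + 1
V(D6) = q^-3 + q^-2 + q^-1 + 1  [12 crossings, <D> = A^-6 + A^-2 + A^2 + A^6, w = -2]
key observation: one V(q) for all 6 diagrams — one class (guaranteed)


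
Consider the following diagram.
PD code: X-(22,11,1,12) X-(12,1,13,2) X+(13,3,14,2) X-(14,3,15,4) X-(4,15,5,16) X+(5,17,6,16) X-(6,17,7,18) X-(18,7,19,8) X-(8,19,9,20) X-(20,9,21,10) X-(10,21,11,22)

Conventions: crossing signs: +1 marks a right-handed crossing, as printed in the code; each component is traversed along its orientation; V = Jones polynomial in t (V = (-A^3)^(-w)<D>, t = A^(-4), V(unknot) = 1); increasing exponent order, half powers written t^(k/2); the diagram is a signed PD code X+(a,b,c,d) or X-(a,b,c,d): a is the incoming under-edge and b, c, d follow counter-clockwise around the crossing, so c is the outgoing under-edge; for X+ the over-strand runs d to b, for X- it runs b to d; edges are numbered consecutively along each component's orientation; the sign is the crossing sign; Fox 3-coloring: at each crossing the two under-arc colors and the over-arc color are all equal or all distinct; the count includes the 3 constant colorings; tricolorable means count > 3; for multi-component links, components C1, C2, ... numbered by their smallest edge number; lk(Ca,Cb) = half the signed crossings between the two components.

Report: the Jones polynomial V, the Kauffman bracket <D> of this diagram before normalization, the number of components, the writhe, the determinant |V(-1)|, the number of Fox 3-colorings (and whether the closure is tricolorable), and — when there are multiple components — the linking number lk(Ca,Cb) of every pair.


V(t) = -t^-10 + t^-9 - t^-8 + t^-7 - t^-6 + t^-5 + t^-3
bracket: -A^-9 - A^-1 + A^3 - A^7 + A^11 - A^15 + A^19, w = -7
1 component, writhe -7, over 11 crossings
det 7, colorings 3 of 3^11 — not tricolorable
observation: |V(-1)| = 7: so not tricolorable, since 3 does not divide 7


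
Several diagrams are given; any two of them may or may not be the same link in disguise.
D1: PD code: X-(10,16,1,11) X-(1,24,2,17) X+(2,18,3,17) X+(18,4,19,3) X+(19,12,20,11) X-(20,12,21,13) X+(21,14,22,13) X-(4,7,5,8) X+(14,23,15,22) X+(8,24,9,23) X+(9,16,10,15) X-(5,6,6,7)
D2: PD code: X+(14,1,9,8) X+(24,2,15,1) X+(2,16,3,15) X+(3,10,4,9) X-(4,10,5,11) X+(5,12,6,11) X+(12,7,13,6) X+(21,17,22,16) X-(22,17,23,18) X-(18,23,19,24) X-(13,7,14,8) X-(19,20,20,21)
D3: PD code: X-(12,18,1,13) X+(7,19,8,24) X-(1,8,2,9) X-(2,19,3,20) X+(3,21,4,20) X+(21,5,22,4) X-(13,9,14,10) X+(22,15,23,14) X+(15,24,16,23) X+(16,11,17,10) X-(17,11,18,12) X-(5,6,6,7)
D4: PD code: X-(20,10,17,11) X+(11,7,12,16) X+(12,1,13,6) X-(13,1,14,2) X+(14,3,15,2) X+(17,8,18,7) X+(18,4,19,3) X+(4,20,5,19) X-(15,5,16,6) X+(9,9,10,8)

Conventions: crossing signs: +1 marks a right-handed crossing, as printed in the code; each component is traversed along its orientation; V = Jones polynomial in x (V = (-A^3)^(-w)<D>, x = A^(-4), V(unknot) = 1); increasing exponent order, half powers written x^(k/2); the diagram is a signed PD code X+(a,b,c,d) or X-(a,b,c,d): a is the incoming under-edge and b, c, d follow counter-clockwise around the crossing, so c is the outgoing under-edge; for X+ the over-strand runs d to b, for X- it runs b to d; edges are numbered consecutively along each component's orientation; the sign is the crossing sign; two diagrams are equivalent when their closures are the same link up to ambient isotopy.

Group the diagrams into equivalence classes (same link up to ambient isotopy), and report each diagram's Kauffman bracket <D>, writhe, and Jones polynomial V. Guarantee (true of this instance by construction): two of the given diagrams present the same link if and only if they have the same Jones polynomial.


classes: {D1, D2} | {D3} | {D4}
V(D1) = x + 2x^3 + x^5  [12 crossings, <D> = A^-14 + 2A^-6 + A^2, w = +2]
V(D2) = x + 2x^3 + x^5  (w +2, c 12, <D> = A^-14 + 2A^-6 + A^2)
D3 (bracket A^-16 + A^-8 + 2; 12 crossings at w = 0): V = 2 + x^2 + x^4
V(D4) = 1 + x + x^2 + x^3  (w +4, c 10, <D> = 1 + A^4 + A^8 + A^12)
note: 3 values of V(x) split the 4 diagrams


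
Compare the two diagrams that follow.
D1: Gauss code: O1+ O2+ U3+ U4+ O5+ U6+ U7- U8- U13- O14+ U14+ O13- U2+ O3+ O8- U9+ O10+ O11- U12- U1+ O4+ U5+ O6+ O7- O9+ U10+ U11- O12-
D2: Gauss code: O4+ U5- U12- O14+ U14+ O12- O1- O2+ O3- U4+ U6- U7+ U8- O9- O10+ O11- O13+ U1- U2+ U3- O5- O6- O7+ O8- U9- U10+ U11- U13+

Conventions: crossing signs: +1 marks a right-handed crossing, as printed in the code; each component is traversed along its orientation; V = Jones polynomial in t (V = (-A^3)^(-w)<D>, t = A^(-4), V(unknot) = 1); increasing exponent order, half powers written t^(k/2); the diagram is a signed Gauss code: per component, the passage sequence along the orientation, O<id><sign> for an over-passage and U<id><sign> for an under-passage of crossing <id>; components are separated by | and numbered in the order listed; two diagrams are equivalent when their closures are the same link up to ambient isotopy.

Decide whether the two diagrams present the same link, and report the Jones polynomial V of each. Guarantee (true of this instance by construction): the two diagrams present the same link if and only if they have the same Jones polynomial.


equivalent: no
D1 (bracket -A^-12 + A^-8 - A^-4 + 2 - A^4 + A^8; 14 crossings at w = +4): V = t - t^2 + 2t^3 - t^4 + t^5 - t^6
V(D2) = 1  [14 crossings, <D> = A^-6, w = -2]
observation: 2 classes among 2 diagrams; unequal V(t) rules out equality


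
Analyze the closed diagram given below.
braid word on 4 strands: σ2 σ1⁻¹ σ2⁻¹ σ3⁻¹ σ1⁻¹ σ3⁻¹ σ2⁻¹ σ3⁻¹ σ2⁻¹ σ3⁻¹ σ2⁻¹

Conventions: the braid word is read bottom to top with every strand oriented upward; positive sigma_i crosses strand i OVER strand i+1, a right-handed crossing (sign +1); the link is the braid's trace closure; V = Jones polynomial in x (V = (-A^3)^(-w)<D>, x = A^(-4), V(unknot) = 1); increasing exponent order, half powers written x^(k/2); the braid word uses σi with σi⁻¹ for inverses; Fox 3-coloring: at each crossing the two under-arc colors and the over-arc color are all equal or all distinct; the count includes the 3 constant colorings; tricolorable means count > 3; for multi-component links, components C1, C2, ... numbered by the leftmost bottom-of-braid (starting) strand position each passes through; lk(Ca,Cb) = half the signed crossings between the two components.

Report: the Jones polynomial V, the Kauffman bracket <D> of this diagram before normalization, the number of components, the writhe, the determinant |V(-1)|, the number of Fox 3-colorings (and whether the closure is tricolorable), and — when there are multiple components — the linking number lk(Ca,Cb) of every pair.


V = -x^-8 + x^-5 + x^-3
<D> = -A^-15 - A^-7 + A^5 (w = -9)
1 component over 11 crossings, w = -9
9 Fox colorings among 3^11, |V(-1)| = 3: tricolorable
why: V spans 5 powers of x: at least 5 crossings in any diagram


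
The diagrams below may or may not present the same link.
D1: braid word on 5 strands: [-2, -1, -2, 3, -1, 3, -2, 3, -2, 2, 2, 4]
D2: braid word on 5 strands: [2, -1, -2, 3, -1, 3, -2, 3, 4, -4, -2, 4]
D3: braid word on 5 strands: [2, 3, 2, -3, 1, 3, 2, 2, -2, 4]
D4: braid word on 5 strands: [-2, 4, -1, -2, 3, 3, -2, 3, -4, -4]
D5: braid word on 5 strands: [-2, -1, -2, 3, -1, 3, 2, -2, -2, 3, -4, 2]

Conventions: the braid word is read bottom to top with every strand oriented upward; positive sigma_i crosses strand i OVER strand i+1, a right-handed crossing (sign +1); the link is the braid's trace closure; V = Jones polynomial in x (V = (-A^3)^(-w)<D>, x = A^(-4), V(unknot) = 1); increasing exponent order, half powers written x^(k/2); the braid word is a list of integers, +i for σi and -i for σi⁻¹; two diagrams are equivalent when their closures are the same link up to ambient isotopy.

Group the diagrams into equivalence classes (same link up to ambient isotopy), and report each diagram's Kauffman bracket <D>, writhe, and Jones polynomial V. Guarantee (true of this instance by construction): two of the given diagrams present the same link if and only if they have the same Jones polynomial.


grouping into links: {D1, D2, D4, D5} | {D3}
V(D1) = -x^-3 + 2x^-2 - 2x^-1 + 3 - 2x + 2x^2 - x^3  (w 0, c 12, <D> = -A^-12 + 2A^-8 - 2A^-4 + 3 - 2A^4 + 2A^8 - A^12)
V(D2) = -x^-3 + 2x^-2 - 2x^-1 + 3 - 2x + 2x^2 - x^3  (w 0, c 12, <D> = -A^-12 + 2A^-8 - 2A^-4 + 3 - 2A^4 + 2A^8 - A^12)
V(D3) = x + x^3 - x^4  [10 crossings, <D> = -A^2 + A^6 + A^14, w = +6]
V(D4) = -x^-3 + 2x^-2 - 2x^-1 + 3 - 2x + 2x^2 - x^3  [10 crossings, <D> = -A^-18 + 2A^-14 - 2A^-10 + 3A^-6 - 2A^-2 + 2A^2 - A^6, w = -2]
V(D5) = -x^-3 + 2x^-2 - 2x^-1 + 3 - 2x + 2x^2 - x^3  (w -2, c 12, <D> = -A^-18 + 2A^-14 - 2A^-10 + 3A^-6 - 2A^-2 + 2A^2 - A^6)
why: 2 classes among 5 diagrams; unequal V(x) rules out equality


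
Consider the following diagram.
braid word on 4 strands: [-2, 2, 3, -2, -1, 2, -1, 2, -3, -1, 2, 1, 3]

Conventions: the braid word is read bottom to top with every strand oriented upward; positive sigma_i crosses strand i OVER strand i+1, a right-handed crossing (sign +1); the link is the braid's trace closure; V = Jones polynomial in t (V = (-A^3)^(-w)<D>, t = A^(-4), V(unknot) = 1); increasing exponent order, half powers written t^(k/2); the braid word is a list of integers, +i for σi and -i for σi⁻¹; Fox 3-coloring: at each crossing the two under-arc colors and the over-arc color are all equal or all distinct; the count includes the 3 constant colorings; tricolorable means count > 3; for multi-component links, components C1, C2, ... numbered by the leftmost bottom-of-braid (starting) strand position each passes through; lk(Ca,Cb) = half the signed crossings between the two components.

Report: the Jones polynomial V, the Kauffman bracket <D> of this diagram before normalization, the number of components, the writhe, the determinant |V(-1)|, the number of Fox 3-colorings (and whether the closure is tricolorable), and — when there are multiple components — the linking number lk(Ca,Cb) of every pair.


V(t) = t^-2 - 2t^-1 + 3 - 3t + 3t^2 - 2t^3 + 2t^4 - t^5
bracket: A^-17 - 2A^-13 + 2A^-9 - 3A^-5 + 3A^-1 - 3A^3 + 2A^7 - A^11, w = +1
1 component, writhe +1, over 13 crossings
det 17, colorings 3 of 3^13 — not tricolorable
observation: V spans 7 powers of t: at least 7 crossings in any diagram


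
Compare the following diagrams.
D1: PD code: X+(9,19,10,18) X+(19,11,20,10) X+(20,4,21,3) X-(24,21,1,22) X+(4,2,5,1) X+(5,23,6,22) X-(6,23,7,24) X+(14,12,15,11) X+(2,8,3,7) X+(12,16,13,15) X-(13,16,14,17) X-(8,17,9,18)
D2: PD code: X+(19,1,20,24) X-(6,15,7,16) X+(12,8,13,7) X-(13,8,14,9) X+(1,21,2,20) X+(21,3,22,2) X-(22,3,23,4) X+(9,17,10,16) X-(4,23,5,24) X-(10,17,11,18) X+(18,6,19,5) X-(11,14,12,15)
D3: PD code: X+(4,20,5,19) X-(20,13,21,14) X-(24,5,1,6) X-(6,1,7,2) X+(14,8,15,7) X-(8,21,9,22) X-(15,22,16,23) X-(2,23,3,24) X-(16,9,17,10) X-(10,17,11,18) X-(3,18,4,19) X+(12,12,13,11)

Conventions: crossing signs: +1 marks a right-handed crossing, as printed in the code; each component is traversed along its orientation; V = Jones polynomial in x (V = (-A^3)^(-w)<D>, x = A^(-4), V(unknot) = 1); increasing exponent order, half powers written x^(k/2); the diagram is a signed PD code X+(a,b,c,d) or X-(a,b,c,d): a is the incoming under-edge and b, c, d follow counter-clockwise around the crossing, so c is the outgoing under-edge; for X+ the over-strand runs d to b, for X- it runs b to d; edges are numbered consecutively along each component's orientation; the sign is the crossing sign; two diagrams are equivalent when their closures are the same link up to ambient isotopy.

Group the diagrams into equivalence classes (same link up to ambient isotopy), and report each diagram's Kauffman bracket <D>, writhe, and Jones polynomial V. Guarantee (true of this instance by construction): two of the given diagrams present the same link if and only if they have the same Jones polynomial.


grouping into links: {D1} | {D2} | {D3}
V(D1) = x + x^3 - x^4  (w +4, c 12, <D> = -A^-4 + 1 + A^8)
D2 (bracket 1; 12 crossings at w = 0): V = 1
V(D3) = x^-8 - 2x^-7 + x^-6 - 2x^-5 + 2x^-4 + x^-2  [12 crossings, <D> = A^-10 + 2A^-2 - 2A^2 + A^6 - 2A^10 + A^14, w = -6]
why: comparing 3 Jones polynomials yields 3 groups


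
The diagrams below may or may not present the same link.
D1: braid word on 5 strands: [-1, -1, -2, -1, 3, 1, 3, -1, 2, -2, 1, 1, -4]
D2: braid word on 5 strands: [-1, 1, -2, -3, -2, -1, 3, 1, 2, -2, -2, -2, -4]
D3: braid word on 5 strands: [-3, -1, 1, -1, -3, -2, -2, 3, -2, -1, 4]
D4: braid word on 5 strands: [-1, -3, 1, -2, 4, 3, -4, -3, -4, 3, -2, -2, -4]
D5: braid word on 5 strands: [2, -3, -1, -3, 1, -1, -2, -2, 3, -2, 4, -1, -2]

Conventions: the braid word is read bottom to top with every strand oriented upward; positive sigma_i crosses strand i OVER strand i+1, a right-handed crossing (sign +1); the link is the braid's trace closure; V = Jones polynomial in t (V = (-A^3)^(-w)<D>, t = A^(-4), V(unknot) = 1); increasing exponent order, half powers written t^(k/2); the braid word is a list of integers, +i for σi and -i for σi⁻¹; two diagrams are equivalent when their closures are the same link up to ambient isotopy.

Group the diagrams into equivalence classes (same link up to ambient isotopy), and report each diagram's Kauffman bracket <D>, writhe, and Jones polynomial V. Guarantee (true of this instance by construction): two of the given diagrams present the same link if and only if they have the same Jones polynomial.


classes: {D1} | {D2, D4} | {D3, D5}
V(D1) = -t^(1/2) - t^(5/2)  [13 crossings, <D> = A^-13 + A^-5, w = -1]
V(D2) = t^(-9/2) - t^(-5/2) - t^(-3/2) - t^(-1/2)  [13 crossings, <D> = A^-13 + A^-9 + A^-5 - A^3, w = -5]
D3 (bracket A^-9 - A^-5 + 3A^-1 - 2A^3 + 3A^7 - 2A^11 + A^15 - A^19; 11 crossings at w = -5): V = t^(-17/2) - t^(-15/2) + 2t^(-13/2) - 3t^(-11/2) + 2t^(-9/2) - 3t^(-7/2) + t^(-5/2) - t^(-3/2)
D4 (bracket A^-13 + A^-9 + A^-5 - A^3; 13 crossings at w = -5): V = t^(-9/2) - t^(-5/2) - t^(-3/2) - t^(-1/2)
V(D5) = t^(-17/2) - t^(-15/2) + 2t^(-13/2) - 3t^(-11/2) + 2t^(-9/2) - 3t^(-7/2) + t^(-5/2) - t^(-3/2)  (w -5, c 13, <D> = A^-9 - A^-5 + 3A^-1 - 2A^3 + 3A^7 - 2A^11 + A^15 - A^19)
note: 3 classes among 5 diagrams; unequal V(t) rules out equality


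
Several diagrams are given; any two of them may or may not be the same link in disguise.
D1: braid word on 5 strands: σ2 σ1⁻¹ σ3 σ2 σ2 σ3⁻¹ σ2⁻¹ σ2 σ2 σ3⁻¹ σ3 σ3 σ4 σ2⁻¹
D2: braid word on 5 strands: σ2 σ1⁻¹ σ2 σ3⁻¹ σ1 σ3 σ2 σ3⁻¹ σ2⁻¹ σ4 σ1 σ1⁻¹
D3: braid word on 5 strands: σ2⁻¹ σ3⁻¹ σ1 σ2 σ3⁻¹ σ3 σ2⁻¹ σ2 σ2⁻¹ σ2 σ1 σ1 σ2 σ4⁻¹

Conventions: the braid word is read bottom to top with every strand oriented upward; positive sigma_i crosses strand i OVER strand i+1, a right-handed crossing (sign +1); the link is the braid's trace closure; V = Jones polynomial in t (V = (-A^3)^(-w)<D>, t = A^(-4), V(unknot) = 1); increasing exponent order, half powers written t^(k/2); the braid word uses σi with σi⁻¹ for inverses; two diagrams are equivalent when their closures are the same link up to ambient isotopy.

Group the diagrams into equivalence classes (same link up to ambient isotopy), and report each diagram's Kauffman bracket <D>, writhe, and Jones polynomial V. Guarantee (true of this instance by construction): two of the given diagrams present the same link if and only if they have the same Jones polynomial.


classes: {D1} | {D2} | {D3}
V(D1) = t - t^2 + 2t^3 - t^4 + t^5 - t^6  [14 crossings, <D> = -A^-12 + A^-8 - A^-4 + 2 - A^4 + A^8, w = +4]
V(D2) = 1  [12 crossings, <D> = A^6, w = +2]
V(D3) = t + t^3 - t^4  (w +2, c 14, <D> = -A^-10 + A^-6 + A^2)
insight: comparing 3 Jones polynomials yields 3 groups


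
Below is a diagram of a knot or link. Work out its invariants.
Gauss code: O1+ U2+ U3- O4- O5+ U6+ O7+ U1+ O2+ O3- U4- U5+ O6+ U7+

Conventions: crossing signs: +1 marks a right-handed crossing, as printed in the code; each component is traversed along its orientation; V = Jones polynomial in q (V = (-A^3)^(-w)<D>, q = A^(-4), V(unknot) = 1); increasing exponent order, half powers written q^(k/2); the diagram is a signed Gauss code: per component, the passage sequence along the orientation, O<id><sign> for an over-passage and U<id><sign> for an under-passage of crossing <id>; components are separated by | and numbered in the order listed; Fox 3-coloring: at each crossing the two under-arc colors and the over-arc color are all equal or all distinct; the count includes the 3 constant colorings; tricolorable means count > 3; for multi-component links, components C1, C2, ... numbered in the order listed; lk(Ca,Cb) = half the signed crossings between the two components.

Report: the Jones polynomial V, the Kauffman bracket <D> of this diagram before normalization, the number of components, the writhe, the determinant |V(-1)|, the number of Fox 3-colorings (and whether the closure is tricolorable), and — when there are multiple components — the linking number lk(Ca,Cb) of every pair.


Jones polynomial: V(q) = q + q^3 - q^4
<D> = A^-7 - A^-3 - A^5; writhe +3
components 1, writhe +3 (7 crossings)
3-colorings: 9 of 3^7, det 3 — tricolorable
note: V spans 3 powers of q: at least 3 crossings in any diagram


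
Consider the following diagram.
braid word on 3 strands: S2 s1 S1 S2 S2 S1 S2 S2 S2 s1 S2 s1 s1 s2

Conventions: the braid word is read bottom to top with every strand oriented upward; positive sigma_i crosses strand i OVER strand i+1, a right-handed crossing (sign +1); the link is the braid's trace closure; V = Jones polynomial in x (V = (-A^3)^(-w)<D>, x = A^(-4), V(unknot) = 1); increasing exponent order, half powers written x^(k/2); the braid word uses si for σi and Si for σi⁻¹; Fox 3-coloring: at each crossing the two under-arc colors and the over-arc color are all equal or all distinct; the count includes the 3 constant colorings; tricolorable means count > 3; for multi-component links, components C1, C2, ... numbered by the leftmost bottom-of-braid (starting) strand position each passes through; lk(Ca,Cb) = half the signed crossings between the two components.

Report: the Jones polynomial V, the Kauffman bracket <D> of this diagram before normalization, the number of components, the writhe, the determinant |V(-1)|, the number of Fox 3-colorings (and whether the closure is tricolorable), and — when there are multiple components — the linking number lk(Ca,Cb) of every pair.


V(x) = x^-7 - 2x^-6 + 2x^-5 - 3x^-4 + 3x^-3 - 2x^-2 + 2x^-1
bracket: 2A^-8 - 2A^-4 + 3 - 3A^4 + 2A^8 - 2A^12 + A^16, w = -4
1 component, writhe -4, over 14 crossings
det 15, colorings 9 of 3^14 — tricolorable
observation: the span of V is 6, forcing >= 6 crossings in any diagram


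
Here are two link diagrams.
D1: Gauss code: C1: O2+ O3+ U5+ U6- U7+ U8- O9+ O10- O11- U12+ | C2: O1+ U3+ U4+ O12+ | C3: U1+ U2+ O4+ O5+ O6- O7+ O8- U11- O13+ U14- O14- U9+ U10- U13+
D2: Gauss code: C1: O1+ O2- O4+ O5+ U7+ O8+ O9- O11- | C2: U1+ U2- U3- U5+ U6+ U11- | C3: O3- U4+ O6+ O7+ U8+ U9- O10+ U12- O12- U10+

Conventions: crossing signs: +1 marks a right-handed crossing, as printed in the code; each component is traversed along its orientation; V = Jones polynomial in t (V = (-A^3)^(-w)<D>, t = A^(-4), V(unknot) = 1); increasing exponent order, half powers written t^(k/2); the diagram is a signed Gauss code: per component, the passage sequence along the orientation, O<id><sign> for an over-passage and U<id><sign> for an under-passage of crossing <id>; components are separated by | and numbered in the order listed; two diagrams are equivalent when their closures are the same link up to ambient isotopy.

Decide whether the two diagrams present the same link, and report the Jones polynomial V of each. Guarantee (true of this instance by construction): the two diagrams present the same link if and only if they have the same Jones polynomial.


equivalent: no
V(D1) = t + 2t^3 + t^5  (w +4, c 14, <D> = A^-8 + 2 + A^8)
V(D2) = 1 + t + t^2 + t^3  (w +2, c 12, <D> = A^-6 + A^-2 + A^2 + A^6)
why: 2 values of V(t) split the 2 diagrams


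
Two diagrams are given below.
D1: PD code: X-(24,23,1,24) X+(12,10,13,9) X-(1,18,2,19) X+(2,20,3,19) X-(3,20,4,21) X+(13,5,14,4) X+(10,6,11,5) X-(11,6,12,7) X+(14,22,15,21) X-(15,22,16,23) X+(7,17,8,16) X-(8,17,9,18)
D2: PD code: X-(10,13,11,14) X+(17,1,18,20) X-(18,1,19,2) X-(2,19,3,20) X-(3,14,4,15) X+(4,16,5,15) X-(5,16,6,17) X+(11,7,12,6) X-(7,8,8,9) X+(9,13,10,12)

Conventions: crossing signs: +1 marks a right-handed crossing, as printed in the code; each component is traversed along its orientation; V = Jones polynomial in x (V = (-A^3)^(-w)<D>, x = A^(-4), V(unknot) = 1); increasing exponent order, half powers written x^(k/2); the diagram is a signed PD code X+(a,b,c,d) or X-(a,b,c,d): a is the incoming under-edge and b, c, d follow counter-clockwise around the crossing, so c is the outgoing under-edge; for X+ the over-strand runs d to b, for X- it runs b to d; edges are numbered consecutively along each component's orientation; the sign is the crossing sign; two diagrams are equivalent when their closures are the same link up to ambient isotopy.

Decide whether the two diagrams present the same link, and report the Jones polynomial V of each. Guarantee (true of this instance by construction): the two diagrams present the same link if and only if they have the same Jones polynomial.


equivalent: yes
D1 (bracket 1; 12 crossings at w = 0): V = 1
V(D2) = 1  [10 crossings, <D> = A^-6, w = -2]
observation: one V(x) for all 2 diagrams — one class (guaranteed)


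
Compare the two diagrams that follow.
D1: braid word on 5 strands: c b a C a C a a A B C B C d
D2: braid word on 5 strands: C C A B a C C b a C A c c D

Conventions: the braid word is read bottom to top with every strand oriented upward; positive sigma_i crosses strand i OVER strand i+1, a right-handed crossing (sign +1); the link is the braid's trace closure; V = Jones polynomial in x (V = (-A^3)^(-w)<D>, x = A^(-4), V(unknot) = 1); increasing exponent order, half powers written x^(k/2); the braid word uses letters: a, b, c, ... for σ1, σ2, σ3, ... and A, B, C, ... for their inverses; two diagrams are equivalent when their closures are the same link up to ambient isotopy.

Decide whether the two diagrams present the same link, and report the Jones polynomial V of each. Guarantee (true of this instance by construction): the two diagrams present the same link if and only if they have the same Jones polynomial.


equivalent: no
V(D1) = -x^-3 + x^-2 - x^-1 + 3 - x + x^2 - x^3  (w 0, c 14, <D> = -A^-12 + A^-8 - A^-4 + 3 - A^4 + A^8 - A^12)
V(D2) = -x^-4 + x^-3 + x^-1  [14 crossings, <D> = A^-8 + 1 - A^4, w = -4]
key observation: V(x) takes 2 values over 2 diagrams, fixing the grouping


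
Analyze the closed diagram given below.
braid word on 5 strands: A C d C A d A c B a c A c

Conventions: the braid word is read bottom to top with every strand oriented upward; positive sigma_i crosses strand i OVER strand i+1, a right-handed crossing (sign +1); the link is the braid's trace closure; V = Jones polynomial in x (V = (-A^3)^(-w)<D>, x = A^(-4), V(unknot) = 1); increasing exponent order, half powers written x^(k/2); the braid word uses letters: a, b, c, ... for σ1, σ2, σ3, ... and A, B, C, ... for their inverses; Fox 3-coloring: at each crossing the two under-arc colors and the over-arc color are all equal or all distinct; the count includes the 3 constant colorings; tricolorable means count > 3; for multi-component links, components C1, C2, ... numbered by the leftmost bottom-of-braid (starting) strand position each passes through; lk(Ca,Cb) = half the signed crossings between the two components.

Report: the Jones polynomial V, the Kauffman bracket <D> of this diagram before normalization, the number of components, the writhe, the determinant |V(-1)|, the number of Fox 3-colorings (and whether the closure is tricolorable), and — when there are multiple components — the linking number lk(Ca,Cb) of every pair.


Jones polynomial: V(x) = x^(-7/2) - 2x^(-5/2) + 2x^(-3/2) - 2x^(-1/2) + 2x^(1/2) - 2x^(3/2) - x^(7/2)
<D> = A^-17 + 2A^-9 - 2A^-5 + 2A^-1 - 2A^3 + 2A^7 - A^11; writhe -1
components 2, writhe -1 (13 crossings)
linking number lk(C1,C2) = +2
3-colorings: 9 of 3^13, det 12 — tricolorable
note: w = -1 (over 13 crossings) is diagram-only; (-A^3)^(1) removes it from V


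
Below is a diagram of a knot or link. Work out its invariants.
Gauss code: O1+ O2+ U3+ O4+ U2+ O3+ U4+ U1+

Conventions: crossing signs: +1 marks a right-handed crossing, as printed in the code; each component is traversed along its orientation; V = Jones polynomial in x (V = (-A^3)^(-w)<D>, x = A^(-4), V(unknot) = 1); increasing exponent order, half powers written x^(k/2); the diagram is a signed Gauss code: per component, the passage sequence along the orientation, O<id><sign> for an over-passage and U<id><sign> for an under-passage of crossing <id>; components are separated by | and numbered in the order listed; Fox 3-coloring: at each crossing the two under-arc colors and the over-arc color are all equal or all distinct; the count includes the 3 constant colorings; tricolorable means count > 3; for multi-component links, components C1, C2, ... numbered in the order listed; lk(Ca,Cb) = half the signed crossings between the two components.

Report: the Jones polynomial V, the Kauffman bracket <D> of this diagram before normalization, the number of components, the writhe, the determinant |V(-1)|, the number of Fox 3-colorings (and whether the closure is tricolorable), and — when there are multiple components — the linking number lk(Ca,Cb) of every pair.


V = x + x^3 - x^4
<D> = -A^-4 + 1 + A^8 (w = +4)
1 component over 4 crossings, w = +4
9 Fox colorings among 3^4, |V(-1)| = 3: tricolorable
why: |V(-1)| = 3: so tricolorable, since 3 divides 3
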